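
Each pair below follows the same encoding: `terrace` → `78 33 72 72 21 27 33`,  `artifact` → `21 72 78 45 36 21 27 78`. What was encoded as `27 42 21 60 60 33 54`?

channel

t(#20)→78 and e(#5)→33: differences scale by 3, so n = 3·pos + 18. With a=1..z=26, the number is 3·pos + 18.
Undoing it on 27 42 21 60 60 33 54: 27→(27−18)÷3=3=c, 42→(42−18)÷3=8=h, 21→(21−18)÷3=1=a, 60→(60−18)÷3=14=n, 60→(60−18)÷3=14=n, 33→(33−18)÷3=5=e, 54→(54−18)÷3=12=l.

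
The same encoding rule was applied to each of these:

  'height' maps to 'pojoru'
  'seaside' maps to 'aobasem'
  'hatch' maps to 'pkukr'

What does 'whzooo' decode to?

A repeating key of period 3 is used — shifts +8, +10, +1 over and over.
Reversing it on whzooo: w−8=o, h−10=x, z−1=y, o−8=g, o−10=e, o−1=n.

oxygen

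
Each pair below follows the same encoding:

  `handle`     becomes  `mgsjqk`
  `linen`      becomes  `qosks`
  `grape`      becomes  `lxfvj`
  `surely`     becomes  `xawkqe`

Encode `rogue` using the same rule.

A repeating key of period 2 is used — shifts +5, +6 over and over.
Applying it to rogue: r+5=w, o+6=u, g+5=l, u+6=a, e+5=j.

wulaj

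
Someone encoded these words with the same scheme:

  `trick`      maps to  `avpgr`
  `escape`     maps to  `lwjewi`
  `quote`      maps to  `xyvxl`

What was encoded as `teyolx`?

Shifts by position in trick: pos 0: t→a (+7), pos 1: r→v (+4), pos 2: i→p (+7), pos 3: c→g (+4) — repeating every 2. The shifts repeat in a cycle of length 2: positions 0,1,… shift by +7, +4, then the pattern repeats.
Reversing it on teyolx: t−7=m, e−4=a, y−7=r, o−4=k, l−7=e, x−4=t.

market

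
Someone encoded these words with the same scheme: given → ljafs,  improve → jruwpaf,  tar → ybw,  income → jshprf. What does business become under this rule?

gvxjsfxx

The shift depends on letter class: consonant g→l is +5, but vowel i→j is +1. Two shifts are in play — +1 for a/e/i/o/u, +5 for every other letter.
Applying it to business: b(cons)+5=g, u(vowel)+1=v, s(cons)+5=x, i(vowel)+1=j, n(cons)+5=s, e(vowel)+1=f, s(cons)+5=x, s(cons)+5=x.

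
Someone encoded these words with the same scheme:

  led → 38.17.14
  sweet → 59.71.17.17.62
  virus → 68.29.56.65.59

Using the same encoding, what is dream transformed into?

14.56.17.5.41

l(#12)→38 and e(#5)→17: differences scale by 3, so n = 3·pos + 2. Each letter becomes 3×(its alphabet position, a=1..z=26) + 2.
Applying it to dream: d=4→14, r=18→56, e=5→17, a=1→5, m=13→41.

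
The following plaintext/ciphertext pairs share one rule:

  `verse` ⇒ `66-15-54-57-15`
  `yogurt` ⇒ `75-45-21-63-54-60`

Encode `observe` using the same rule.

Each letter becomes 3×(its alphabet position, a=1..z=26).
For observe: o=15→45, b=2→6, s=19→57, e=5→15, r=18→54, v=22→66, e=5→15.

45-6-57-15-54-66-15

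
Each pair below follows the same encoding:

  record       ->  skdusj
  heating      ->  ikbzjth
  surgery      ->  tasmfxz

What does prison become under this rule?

A repeating key of period 2 is used — shifts +1, +6 over and over.
Applying it to prison: p+1=q, r+6=x, i+1=j, s+6=y, o+1=p, n+6=t.

qxjypt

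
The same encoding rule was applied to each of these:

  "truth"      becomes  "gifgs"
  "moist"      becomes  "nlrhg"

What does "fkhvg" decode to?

This is the alphabet-reversal cipher (Atbash): a becomes z, b becomes y, etc.
Undoing it on fkhvg: f↔u, k↔p, h↔s, v↔e, g↔t.

upset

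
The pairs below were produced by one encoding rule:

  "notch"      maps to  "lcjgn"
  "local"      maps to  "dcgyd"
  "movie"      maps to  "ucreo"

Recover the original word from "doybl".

Treating letters as 0–25, the rule is x ↦ 17x + 24 (mod 26).
Reversing it on doybl: d(3)→23·(3−24)≡11=l; o(14)→23·(14−24)≡4=e; y(24)→23·(24−24)≡0=a; b(1)→23·(1−24)≡17=r; l(11)→23·(11−24)≡13=n (all mod 26).

learn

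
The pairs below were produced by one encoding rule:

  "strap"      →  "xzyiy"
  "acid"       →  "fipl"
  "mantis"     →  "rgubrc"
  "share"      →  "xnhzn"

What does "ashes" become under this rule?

fyomb

Each letter shifts forward by (position + 5), i.e. 5, 6, 7, … — the shift grows by one for each successive letter.
On ashes: a+5=f, s+6=y, h+7=o, e+8=m, s+9=b.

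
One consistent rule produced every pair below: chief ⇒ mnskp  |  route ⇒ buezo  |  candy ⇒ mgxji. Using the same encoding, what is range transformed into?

Shifts by position in chief: pos 0: c→m (+10), pos 1: h→n (+6), pos 2: i→s (+10), pos 3: e→k (+6) — repeating every 2. The shifts repeat in a cycle of length 2: positions 0,1,… shift by +10, +6, then the pattern repeats.
For range: r+10=b, a+6=g, n+10=x, g+6=m, e+10=o.

bgxmo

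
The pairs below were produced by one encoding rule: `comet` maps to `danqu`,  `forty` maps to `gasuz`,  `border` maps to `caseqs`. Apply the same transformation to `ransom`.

Vowels shift forward by 12 and consonants shift forward by 1.
On ransom: r(cons)+1=s, a(vowel)+12=m, n(cons)+1=o, s(cons)+1=t, o(vowel)+12=a, m(cons)+1=n.

smotan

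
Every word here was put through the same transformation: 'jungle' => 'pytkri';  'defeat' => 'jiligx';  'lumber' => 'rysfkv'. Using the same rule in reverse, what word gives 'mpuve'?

glory

Shifts by position in jungle: pos 0: j→p (+6), pos 1: u→y (+4), pos 2: n→t (+6), pos 3: g→k (+4) — repeating every 2. A repeating key of period 2 is used — shifts +6, +4 over and over.
Reversing it on mpuve: m−6=g, p−4=l, u−6=o, v−4=r, e−6=y.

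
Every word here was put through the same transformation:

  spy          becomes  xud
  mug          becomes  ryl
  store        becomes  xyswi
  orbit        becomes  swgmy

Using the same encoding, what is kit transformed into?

pmy

Two shifts are in play — +4 for a/e/i/o/u, +5 for every other letter.
Applying it to kit: k(cons)+5=p, i(vowel)+4=m, t(cons)+5=y.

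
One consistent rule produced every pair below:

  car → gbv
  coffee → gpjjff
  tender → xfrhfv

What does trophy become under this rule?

xvptlc

The shift depends on letter class: consonant c→g is +4, but vowel a→b is +1. Vowels shift forward by 1 and consonants shift forward by 4.
Applying it to trophy: t(cons)+4=x, r(cons)+4=v, o(vowel)+1=p, p(cons)+4=t, h(cons)+4=l, y(cons)+4=c.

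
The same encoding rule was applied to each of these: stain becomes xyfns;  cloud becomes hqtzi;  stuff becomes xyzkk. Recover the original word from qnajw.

Compare letters: s→x is +5, t→y is +5, a→f is +5 — a constant shift. Each letter is shifted forward by 5 in the alphabet (a Caesar shift of +5).
Decoding qnajw: q−5=l, n−5=i, a−5=v, j−5=e, w−5=r.

liver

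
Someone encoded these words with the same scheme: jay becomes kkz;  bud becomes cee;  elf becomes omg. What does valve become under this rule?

wkmwo

The shift depends on letter class: consonant j→k is +1, but vowel a→k is +10. Two shifts are in play — +10 for a/e/i/o/u, +1 for every other letter.
For valve: v(cons)+1=w, a(vowel)+10=k, l(cons)+1=m, v(cons)+1=w, e(vowel)+10=o.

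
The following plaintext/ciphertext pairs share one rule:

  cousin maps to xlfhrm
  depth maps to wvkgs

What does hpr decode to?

ski

This is the alphabet-reversal cipher (Atbash): a becomes z, b becomes y, etc.
Decoding hpr: h↔s, p↔k, r↔i.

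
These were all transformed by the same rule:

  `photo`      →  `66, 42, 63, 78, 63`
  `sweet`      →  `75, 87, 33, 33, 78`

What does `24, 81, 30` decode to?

p(#16)→66 and h(#8)→42: differences scale by 3, so n = 3·pos + 18. Each letter becomes 3×(its alphabet position, a=1..z=26) + 18.
Decoding 24, 81, 30: 24→(24−18)÷3=2=b, 81→(81−18)÷3=21=u, 30→(30−18)÷3=4=d.

bud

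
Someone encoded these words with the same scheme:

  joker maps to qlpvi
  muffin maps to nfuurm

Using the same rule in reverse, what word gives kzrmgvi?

Each pair mirrors across the alphabet (j↔q, o↔l, k↔p): positions sum to 25. Each letter is replaced by its mirror in the alphabet: a↔z, b↔y, c↔x, and so on (the Atbash cipher).
Reversing it on kzrmgvi: k↔p, z↔a, r↔i, m↔n, g↔t, v↔e, i↔r.

painter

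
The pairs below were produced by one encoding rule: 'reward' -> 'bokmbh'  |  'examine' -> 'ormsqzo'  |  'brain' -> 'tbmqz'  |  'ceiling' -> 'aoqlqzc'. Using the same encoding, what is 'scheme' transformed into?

Treating letters as 0–25, the rule is x ↦ 7x + 12 (mod 26).
On scheme: s(18)→7·18+12≡8=i; c(2)→7·2+12≡0=a; h(7)→7·7+12≡9=j; e(4)→7·4+12≡14=o; m(12)→7·12+12≡18=s; e(4)→7·4+12≡14=o (all mod 26).

iajoso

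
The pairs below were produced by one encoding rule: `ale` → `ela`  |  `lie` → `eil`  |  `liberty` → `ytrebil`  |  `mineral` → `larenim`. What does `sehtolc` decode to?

The output letters match the input read backwards: ale reversed is ela. The word is simply reversed.
Decoding sehtolc: then reverse → clothes.

clothes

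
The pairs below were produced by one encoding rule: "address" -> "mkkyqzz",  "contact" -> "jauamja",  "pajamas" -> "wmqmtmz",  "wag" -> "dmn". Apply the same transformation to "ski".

zru

The shift depends on letter class: consonant d→k is +7, but vowel a→m is +12. The rule splits by letter class: vowels +12, consonants +7.
On ski: s(cons)+7=z, k(cons)+7=r, i(vowel)+12=u.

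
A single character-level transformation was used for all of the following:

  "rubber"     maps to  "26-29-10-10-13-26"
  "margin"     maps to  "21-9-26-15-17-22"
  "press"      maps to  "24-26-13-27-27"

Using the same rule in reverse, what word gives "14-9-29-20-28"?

fault

r is letter #18 and maps to 26: an offset of 8. Each letter is replaced by its alphabet position (a=1..z=26) + 8.
Reversing it on 14-9-29-20-28: 14→(14−8)÷1=6=f, 9→(9−8)÷1=1=a, 29→(29−8)÷1=21=u, 20→(20−8)÷1=12=l, 28→(28−8)÷1=20=t.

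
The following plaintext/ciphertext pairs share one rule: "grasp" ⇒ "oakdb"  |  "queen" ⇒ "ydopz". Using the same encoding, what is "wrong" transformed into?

eayys

Letter i (0-indexed) is shifted by i+8, so successive shifts are 8, 9, 10, ….
Applying it to wrong: w+8=e, r+9=a, o+10=y, n+11=y, g+12=s.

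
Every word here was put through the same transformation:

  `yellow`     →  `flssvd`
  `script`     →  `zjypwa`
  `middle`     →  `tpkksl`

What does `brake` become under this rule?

Compare letters: y→f is +7, e→l is +7, l→s is +7 — a constant shift. Each letter is shifted forward by 7 in the alphabet (a Caesar shift of +7).
On brake: b+7=i, r+7=y, a+7=h, k+7=r, e+7=l.

iyhrl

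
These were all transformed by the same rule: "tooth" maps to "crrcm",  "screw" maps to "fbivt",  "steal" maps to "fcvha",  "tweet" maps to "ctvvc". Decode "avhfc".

t(19)→c(2) and o(14)→r(17) fit y≡23x+7 (mod 26); the inverse of 23 mod 26 is 17. Each letter's alphabet position (a=0..z=25) is mapped through 23·x+7 mod 26 — an affine cipher.
Reversing it on avhfc: a(0)→17·(0−7)≡11=l; v(21)→17·(21−7)≡4=e; h(7)→17·(7−7)≡0=a; f(5)→17·(5−7)≡18=s; c(2)→17·(2−7)≡19=t (all mod 26).

least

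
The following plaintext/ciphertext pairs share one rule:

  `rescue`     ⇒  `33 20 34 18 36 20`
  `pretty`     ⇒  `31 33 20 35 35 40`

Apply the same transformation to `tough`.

35 30 36 22 23

r is letter #18 and maps to 33: an offset of 15. Each letter is replaced by its alphabet position (a=1..z=26) + 15.
Applying it to tough: t=20→35, o=15→30, u=21→36, g=7→22, h=8→23.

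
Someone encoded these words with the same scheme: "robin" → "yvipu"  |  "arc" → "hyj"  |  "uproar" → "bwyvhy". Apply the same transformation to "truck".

Compare letters: r→y is +7, o→v is +7, b→i is +7 — a constant shift. This is a Caesar cipher with shift 7.
On truck: t+7=a, r+7=y, u+7=b, c+7=j, k+7=r.

aybjr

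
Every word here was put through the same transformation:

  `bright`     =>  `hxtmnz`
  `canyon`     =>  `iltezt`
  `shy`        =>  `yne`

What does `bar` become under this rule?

hlx

The shift depends on letter class: consonant b→h is +6, but vowel i→t is +11. Vowels shift forward by 11 and consonants shift forward by 6.
For bar: b(cons)+6=h, a(vowel)+11=l, r(cons)+6=x.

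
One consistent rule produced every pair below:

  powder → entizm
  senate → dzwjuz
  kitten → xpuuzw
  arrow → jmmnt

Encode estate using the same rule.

zdujuz

p(15)→e(4) and o(14)→n(13) fit y≡17x+9 (mod 26); the inverse of 17 mod 26 is 23. Each letter's alphabet position (a=0..z=25) is mapped through 17·x+9 mod 26 — an affine cipher.
For estate: e(4)→17·4+9≡25=z; s(18)→17·18+9≡3=d; t(19)→17·19+9≡20=u; a(0)→17·0+9≡9=j; t(19)→17·19+9≡20=u; e(4)→17·4+9≡25=z (all mod 26).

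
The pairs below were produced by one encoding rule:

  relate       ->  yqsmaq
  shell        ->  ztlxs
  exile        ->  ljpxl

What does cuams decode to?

Shifts by position in relate: pos 0: r→y (+7), pos 1: e→q (+12), pos 2: l→s (+7), pos 3: a→m (+12) — repeating every 2. A repeating key of period 2 is used — shifts +7, +12 over and over.
Reversing it on cuams: c−7=v, u−12=i, a−7=t, m−12=a, s−7=l.

vital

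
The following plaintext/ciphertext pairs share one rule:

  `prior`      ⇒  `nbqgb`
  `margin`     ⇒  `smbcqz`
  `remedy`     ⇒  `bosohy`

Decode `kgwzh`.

Each letter's alphabet position (a=0..z=25) is mapped through 7·x+12 mod 26 — an affine cipher.
Undoing it on kgwzh: k(10)→15·(10−12)≡22=w; g(6)→15·(6−12)≡14=o; w(22)→15·(22−12)≡20=u; z(25)→15·(25−12)≡13=n; h(7)→15·(7−12)≡3=d (all mod 26).

wound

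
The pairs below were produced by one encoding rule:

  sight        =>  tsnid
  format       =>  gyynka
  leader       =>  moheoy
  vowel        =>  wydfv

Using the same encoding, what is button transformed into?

ceauyu

Shifts by position in sight: pos 0: s→t (+1), pos 1: i→s (+10), pos 2: g→n (+7), pos 3: h→i (+1), pos 4: t→d (+10) — repeating every 3. It's a Vigenère-style cipher with numeric key [1,10,7]: position i shifts by key[i mod 3].
For button: b+1=c, u+10=e, t+7=a, t+1=u, o+10=y, n+7=u.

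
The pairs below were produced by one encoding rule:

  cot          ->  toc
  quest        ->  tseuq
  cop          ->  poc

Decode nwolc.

The output letters match the input read backwards: cot reversed is toc. It's just the letters in reverse order.
Undoing it on nwolc: then reverse → clown.

clown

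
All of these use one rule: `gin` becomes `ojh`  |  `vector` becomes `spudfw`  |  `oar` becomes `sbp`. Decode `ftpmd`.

Read the word backwards and shift each letter +1.
Reversing it on ftpmd: shift back: f−1=e, t−1=s, p−1=o, m−1=l, d−1=c → esolc; then reverse → close.

close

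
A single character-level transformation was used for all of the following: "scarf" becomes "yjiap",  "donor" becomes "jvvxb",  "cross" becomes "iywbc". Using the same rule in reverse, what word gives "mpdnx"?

given

Each letter shifts forward by (position + 6), i.e. 6, 7, 8, … — the shift grows by one for each successive letter.
Undoing it on mpdnx: m−6=g, p−7=i, d−8=v, n−9=e, x−10=n.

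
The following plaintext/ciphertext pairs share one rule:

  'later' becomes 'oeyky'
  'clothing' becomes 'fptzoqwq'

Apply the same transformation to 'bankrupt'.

Letter i (0-indexed) is shifted by i+3, so successive shifts are 3, 4, 5, ….
On bankrupt: b+3=e, a+4=e, n+5=s, k+6=q, r+7=y, u+8=c, p+9=y, t+10=d.

eesqycyd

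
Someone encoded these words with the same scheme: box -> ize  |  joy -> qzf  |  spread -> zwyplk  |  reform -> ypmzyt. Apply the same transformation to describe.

The shift depends on letter class: consonant b→i is +7, but vowel o→z is +11. The rule splits by letter class: vowels +11, consonants +7.
For describe: d(cons)+7=k, e(vowel)+11=p, s(cons)+7=z, c(cons)+7=j, r(cons)+7=y, i(vowel)+11=t, b(cons)+7=i, e(vowel)+11=p.

kpzjytip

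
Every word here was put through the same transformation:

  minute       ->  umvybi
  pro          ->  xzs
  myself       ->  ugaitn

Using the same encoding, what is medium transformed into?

The shift depends on letter class: consonant m→u is +8, but vowel i→m is +4. The rule splits by letter class: vowels +4, consonants +8.
Applying it to medium: m(cons)+8=u, e(vowel)+4=i, d(cons)+8=l, i(vowel)+4=m, u(vowel)+4=y, m(cons)+8=u.

uilmyu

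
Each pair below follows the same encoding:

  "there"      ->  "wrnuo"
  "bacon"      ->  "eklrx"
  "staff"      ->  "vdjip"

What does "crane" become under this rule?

fbjqo

It's a Vigenère-style cipher with numeric key [3,10,9]: position i shifts by key[i mod 3].
Applying it to crane: c+3=f, r+10=b, a+9=j, n+3=q, e+10=o.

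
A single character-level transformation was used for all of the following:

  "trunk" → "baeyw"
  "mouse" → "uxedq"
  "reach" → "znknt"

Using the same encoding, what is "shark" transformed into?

Letter i (0-indexed) is shifted by i+8, so successive shifts are 8, 9, 10, ….
Applying it to shark: s+8=a, h+9=q, a+10=k, r+11=c, k+12=w.

aqkcw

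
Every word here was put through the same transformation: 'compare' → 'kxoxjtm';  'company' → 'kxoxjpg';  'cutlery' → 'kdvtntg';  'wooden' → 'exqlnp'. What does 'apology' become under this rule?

iyqtxig

Shifts by position in compare: pos 0: c→k (+8), pos 1: o→x (+9), pos 2: m→o (+2), pos 3: p→x (+8), pos 4: a→j (+9), pos 5: r→t (+2) — repeating every 3. A repeating key of period 3 is used — shifts +8, +9, +2 over and over.
Applying it to apology: a+8=i, p+9=y, o+2=q, l+8=t, o+9=x, g+2=i, y+8=g.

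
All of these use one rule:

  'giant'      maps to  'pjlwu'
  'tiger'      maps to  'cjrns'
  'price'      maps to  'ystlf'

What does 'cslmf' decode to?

trade

Shifts by position in giant: pos 0: g→p (+9), pos 1: i→j (+1), pos 2: a→l (+11), pos 3: n→w (+9), pos 4: t→u (+1) — repeating every 3. It's a Vigenère-style cipher with numeric key [9,1,11]: position i shifts by key[i mod 3].
Decoding cslmf: c−9=t, s−1=r, l−11=a, m−9=d, f−1=e.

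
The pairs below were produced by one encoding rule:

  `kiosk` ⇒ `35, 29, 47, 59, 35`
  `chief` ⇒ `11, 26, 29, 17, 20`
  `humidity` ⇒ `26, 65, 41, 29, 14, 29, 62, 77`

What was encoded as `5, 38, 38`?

The formula is n = 3×(alphabet index, a=1) + 2.
Undoing it on 5, 38, 38: 5→(5−2)÷3=1=a, 38→(38−2)÷3=12=l, 38→(38−2)÷3=12=l.

all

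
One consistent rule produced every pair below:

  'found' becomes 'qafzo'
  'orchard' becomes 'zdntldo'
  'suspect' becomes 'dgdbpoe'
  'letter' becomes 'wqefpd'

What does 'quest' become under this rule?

Shifts by position in found: pos 0: f→q (+11), pos 1: o→a (+12), pos 2: u→f (+11), pos 3: n→z (+12) — repeating every 2. A repeating key of period 2 is used — shifts +11, +12 over and over.
Applying it to quest: q+11=b, u+12=g, e+11=p, s+12=e, t+11=e.

bgpee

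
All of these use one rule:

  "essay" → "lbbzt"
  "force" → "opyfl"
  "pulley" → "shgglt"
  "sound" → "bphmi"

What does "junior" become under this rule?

ahmxpy

e(4)→l(11) and s(18)→b(1) fit y≡3x+25 (mod 26); the inverse of 3 mod 26 is 9. Each letter's alphabet position (a=0..z=25) is mapped through 3·x+25 mod 26 — an affine cipher.
On junior: j(9)→3·9+25≡0=a; u(20)→3·20+25≡7=h; n(13)→3·13+25≡12=m; i(8)→3·8+25≡23=x; o(14)→3·14+25≡15=p; r(17)→3·17+25≡24=y (all mod 26).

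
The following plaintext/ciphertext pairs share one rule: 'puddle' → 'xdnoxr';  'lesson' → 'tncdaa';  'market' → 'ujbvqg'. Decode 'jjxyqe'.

banner

In puddle: p→x is +8, u→d is +9, d→n is +10, d→o is +11 — the shift increases by 1 each position. Each letter shifts forward by (position + 8), i.e. 8, 9, 10, … — the shift grows by one for each successive letter.
Decoding jjxyqe: j−8=b, j−9=a, x−10=n, y−11=n, q−12=e, e−13=r.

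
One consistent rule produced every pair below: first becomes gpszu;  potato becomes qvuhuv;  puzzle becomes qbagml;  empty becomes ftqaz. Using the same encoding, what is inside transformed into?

jutpel

Shifts by position in first: pos 0: f→g (+1), pos 1: i→p (+7), pos 2: r→s (+1), pos 3: s→z (+7) — repeating every 2. A repeating key of period 2 is used — shifts +1, +7 over and over.
Applying it to inside: i+1=j, n+7=u, s+1=t, i+7=p, d+1=e, e+7=l.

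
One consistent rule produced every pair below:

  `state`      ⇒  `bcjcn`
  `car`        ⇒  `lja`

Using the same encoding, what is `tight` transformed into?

crpqc

Compare letters: s→b is +9, t→c is +9, a→j is +9 — a constant shift. It's a constant shift of +9 (ROT9).
On tight: t+9=c, i+9=r, g+9=p, h+9=q, t+9=c.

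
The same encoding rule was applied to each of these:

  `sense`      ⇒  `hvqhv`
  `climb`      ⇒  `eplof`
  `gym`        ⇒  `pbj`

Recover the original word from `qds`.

The output letters match the input read backwards, each shifted +3: sense reversed is esnes. Read the word backwards and shift each letter +3.
Reversing it on qds: shift back: q−3=n, d−3=a, s−3=p → nap; then reverse → pan.

pan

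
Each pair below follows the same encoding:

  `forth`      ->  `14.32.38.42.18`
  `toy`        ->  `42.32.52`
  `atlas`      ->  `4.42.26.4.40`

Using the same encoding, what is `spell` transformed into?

40.34.12.26.26

f(#6)→14 and o(#15)→32: differences scale by 2, so n = 2·pos + 2. The formula is n = 2×(alphabet index, a=1) + 2.
On spell: s=19→40, p=16→34, e=5→12, l=12→26, l=12→26.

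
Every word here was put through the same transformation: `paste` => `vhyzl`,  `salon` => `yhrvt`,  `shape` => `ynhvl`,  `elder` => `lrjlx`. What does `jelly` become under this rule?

plrre

Vowels shift forward by 7 and consonants shift forward by 6.
On jelly: j(cons)+6=p, e(vowel)+7=l, l(cons)+6=r, l(cons)+6=r, y(cons)+6=e.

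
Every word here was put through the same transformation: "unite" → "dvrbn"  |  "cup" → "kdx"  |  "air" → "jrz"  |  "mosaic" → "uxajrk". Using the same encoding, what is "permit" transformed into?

The shift depends on letter class: consonant n→v is +8, but vowel u→d is +9. Two shifts are in play — +9 for a/e/i/o/u, +8 for every other letter.
Applying it to permit: p(cons)+8=x, e(vowel)+9=n, r(cons)+8=z, m(cons)+8=u, i(vowel)+9=r, t(cons)+8=b.

xnzurb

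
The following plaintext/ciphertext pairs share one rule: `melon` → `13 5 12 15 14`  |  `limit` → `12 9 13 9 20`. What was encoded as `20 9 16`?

tip

m is letter #13 and maps to 13: an offset of 0. Each letter is replaced by its alphabet position (a=1, b=2, …, z=26).
Decoding 20 9 16: 20=t, 9=i, 16=p.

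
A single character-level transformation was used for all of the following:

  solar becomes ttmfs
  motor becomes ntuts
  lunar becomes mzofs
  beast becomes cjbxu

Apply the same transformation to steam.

Shifts by position in solar: pos 0: s→t (+1), pos 1: o→t (+5), pos 2: l→m (+1), pos 3: a→f (+5) — repeating every 2. The shifts repeat in a cycle of length 2: positions 0,1,… shift by +1, +5, then the pattern repeats.
On steam: s+1=t, t+5=y, e+1=f, a+5=f, m+1=n.

tyffn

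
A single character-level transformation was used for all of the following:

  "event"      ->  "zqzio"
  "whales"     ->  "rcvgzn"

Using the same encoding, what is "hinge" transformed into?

cdibz

Each letter is shifted forward by 21 in the alphabet (a Caesar shift of +21).
Applying it to hinge: h+21=c, i+21=d, n+21=i, g+21=b, e+21=z.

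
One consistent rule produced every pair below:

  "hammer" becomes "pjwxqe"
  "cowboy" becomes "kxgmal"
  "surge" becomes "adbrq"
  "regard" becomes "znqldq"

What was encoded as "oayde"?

In hammer: h→p is +8, a→j is +9, m→w is +10, m→x is +11 — the shift increases by 1 each position. Letter i (0-indexed) is shifted by i+8, so successive shifts are 8, 9, 10, ….
Decoding oayde: o−8=g, a−9=r, y−10=o, d−11=s, e−12=s.

gross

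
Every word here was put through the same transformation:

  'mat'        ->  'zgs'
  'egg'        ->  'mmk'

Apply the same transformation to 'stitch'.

The output letters match the input read backwards, each shifted +6: mat reversed is tam. Two steps: reverse the string, then apply a Caesar shift of +6.
Applying it to stitch: reverse → hctits; then shift: h+6=n, c+6=i, t+6=z, i+6=o, t+6=z, s+6=y.

nizozy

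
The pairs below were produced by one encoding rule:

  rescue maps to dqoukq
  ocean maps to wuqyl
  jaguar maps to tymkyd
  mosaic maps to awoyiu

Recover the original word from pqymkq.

league

r(17)→d(3) and e(4)→q(16) fit y≡11x+24 (mod 26); the inverse of 11 mod 26 is 19. This is an affine cipher: with a=0,…,z=25, each position x becomes (11x+24) mod 26.
Decoding pqymkq: p(15)→19·(15−24)≡11=l; q(16)→19·(16−24)≡4=e; y(24)→19·(24−24)≡0=a; m(12)→19·(12−24)≡6=g; k(10)→19·(10−24)≡20=u; q(16)→19·(16−24)≡4=e (all mod 26).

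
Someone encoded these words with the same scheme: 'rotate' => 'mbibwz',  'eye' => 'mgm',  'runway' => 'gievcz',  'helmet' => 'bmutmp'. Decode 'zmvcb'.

The output letters match the input read backwards, each shifted +8: rotate reversed is etator. Read the word backwards and shift each letter +8.
Undoing it on zmvcb: shift back: z−8=r, m−8=e, v−8=n, c−8=u, b−8=t → renut; then reverse → tuner.

tuner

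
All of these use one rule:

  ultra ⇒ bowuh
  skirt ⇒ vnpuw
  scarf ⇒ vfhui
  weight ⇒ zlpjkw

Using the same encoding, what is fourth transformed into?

Vowels shift forward by 7 and consonants shift forward by 3.
On fourth: f(cons)+3=i, o(vowel)+7=v, u(vowel)+7=b, r(cons)+3=u, t(cons)+3=w, h(cons)+3=k.

ivbuwk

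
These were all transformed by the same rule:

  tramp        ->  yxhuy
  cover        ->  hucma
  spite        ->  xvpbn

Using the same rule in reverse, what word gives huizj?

cobra

The shift increases by 1 at each position, starting from +5: 5, 6, 7, ….
Undoing it on huizj: h−5=c, u−6=o, i−7=b, z−8=r, j−9=a.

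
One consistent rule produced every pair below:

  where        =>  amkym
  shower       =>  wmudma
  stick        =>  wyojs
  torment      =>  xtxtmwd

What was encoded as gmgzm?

chase

In where: w→a is +4, h→m is +5, e→k is +6, r→y is +7 — the shift increases by 1 each position. The shift increases by 1 at each position, starting from +4: 4, 5, 6, ….
Reversing it on gmgzm: g−4=c, m−5=h, g−6=a, z−7=s, m−8=e.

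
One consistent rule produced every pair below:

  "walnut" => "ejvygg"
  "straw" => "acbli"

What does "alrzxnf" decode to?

In walnut: w→e is +8, a→j is +9, l→v is +10, n→y is +11 — the shift increases by 1 each position. Letter i (0-indexed) is shifted by i+8, so successive shifts are 8, 9, 10, ….
Decoding alrzxnf: a−8=s, l−9=c, r−10=h, z−11=o, x−12=l, n−13=a, f−14=r.

scholar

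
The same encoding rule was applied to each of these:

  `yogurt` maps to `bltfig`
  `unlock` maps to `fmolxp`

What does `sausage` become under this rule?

Each pair mirrors across the alphabet (y↔b, o↔l, g↔t): positions sum to 25. Each letter is replaced by its mirror in the alphabet: a↔z, b↔y, c↔x, and so on (the Atbash cipher).
Applying it to sausage: s↔h, a↔z, u↔f, s↔h, a↔z, g↔t, e↔v.

hzfhztv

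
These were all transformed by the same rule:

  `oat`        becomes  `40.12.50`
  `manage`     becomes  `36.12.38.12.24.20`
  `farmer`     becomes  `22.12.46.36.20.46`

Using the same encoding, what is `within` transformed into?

56.28.50.26.28.38

o(#15)→40 and a(#1)→12: differences scale by 2, so n = 2·pos + 10. With a=1..z=26, the number is 2·pos + 10.
Applying it to within: w=23→56, i=9→28, t=20→50, h=8→26, i=9→28, n=14→38.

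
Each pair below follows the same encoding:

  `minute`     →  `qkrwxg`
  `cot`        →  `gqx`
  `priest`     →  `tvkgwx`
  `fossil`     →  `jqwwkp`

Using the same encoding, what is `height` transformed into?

The rule splits by letter class: vowels +2, consonants +4.
Applying it to height: h(cons)+4=l, e(vowel)+2=g, i(vowel)+2=k, g(cons)+4=k, h(cons)+4=l, t(cons)+4=x.

lgkklx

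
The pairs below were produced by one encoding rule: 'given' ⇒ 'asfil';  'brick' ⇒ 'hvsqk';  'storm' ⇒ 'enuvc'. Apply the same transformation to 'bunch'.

g(6)→a(0) and i(8)→s(18) fit y≡9x+24 (mod 26); the inverse of 9 mod 26 is 3. Each letter's alphabet position (a=0..z=25) is mapped through 9·x+24 mod 26 — an affine cipher.
Applying it to bunch: b(1)→9·1+24≡7=h; u(20)→9·20+24≡22=w; n(13)→9·13+24≡11=l; c(2)→9·2+24≡16=q; h(7)→9·7+24≡9=j (all mod 26).

hwlqj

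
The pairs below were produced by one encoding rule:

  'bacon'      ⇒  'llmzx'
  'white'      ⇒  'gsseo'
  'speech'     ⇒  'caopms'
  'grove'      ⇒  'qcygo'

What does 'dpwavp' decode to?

temple

Shifts by position in bacon: pos 0: b→l (+10), pos 1: a→l (+11), pos 2: c→m (+10), pos 3: o→z (+11) — repeating every 2. The shifts repeat in a cycle of length 2: positions 0,1,… shift by +10, +11, then the pattern repeats.
Decoding dpwavp: d−10=t, p−11=e, w−10=m, a−11=p, v−10=l, p−11=e.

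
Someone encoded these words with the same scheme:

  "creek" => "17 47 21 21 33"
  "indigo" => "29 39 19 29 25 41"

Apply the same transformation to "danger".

With a=1..z=26, the number is 2·pos + 11.
On danger: d=4→19, a=1→13, n=14→39, g=7→25, e=5→21, r=18→47.

19 13 39 25 21 47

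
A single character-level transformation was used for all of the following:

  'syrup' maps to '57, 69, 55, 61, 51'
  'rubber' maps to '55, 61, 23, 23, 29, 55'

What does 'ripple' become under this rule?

With a=1..z=26, the number is 2·pos + 19.
Applying it to ripple: r=18→55, i=9→37, p=16→51, p=16→51, l=12→43, e=5→29.

55, 37, 51, 51, 43, 29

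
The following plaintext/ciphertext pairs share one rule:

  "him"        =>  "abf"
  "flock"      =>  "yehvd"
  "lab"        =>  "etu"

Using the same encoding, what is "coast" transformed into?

Each letter is shifted forward by 19 in the alphabet (a Caesar shift of +19).
For coast: c+19=v, o+19=h, a+19=t, s+19=l, t+19=m.

vhtlm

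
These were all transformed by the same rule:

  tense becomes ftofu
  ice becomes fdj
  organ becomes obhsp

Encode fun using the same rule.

The output letters match the input read backwards, each shifted +1: tense reversed is esnet. The word is reversed, then every letter is shifted forward by 1.
Applying it to fun: reverse → nuf; then shift: n+1=o, u+1=v, f+1=g.

ovg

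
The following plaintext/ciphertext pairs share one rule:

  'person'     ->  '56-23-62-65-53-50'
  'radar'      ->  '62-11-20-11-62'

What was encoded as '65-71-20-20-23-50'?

sudden

Each letter becomes 3×(its alphabet position, a=1..z=26) + 8.
Decoding 65-71-20-20-23-50: 65→(65−8)÷3=19=s, 71→(71−8)÷3=21=u, 20→(20−8)÷3=4=d, 20→(20−8)÷3=4=d, 23→(23−8)÷3=5=e, 50→(50−8)÷3=14=n.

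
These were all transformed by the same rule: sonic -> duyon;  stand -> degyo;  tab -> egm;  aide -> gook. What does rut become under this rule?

cae

The rule splits by letter class: vowels +6, consonants +11.
Applying it to rut: r(cons)+11=c, u(vowel)+6=a, t(cons)+11=e.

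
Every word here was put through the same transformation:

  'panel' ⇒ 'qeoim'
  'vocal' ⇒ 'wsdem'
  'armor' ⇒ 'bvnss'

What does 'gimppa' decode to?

Shifts by position in panel: pos 0: p→q (+1), pos 1: a→e (+4), pos 2: n→o (+1), pos 3: e→i (+4) — repeating every 2. It's a Vigenère-style cipher with numeric key [1,4]: position i shifts by key[i mod 2].
Reversing it on gimppa: g−1=f, i−4=e, m−1=l, p−4=l, p−1=o, a−4=w.

fellow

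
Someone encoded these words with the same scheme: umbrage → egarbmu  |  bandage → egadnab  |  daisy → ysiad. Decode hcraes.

search

The output letters match the input read backwards: umbrage reversed is egarbmu. The word is simply reversed.
Reversing it on hcraes: then reverse → search.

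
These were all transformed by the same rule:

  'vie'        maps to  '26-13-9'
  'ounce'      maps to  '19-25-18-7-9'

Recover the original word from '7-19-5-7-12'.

v is letter #22 and maps to 26: an offset of 4. Letters become their 1-based position plus 4 (so a→5, b→6, …).
Undoing it on 7-19-5-7-12: 7→(7−4)÷1=3=c, 19→(19−4)÷1=15=o, 5→(5−4)÷1=1=a, 7→(7−4)÷1=3=c, 12→(12−4)÷1=8=h.

coach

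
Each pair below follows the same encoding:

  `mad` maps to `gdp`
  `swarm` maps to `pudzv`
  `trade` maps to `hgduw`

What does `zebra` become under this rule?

duehc

The output letters match the input read backwards, each shifted +3: mad reversed is dam. Read the word backwards and shift each letter +3.
On zebra: reverse → arbez; then shift: a+3=d, r+3=u, b+3=e, e+3=h, z+3=c.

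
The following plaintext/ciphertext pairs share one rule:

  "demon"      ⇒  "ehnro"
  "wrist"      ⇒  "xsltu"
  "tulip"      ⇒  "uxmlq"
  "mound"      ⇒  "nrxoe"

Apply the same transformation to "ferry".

The shift depends on letter class: consonant d→e is +1, but vowel e→h is +3. Vowels shift forward by 3 and consonants shift forward by 1.
Applying it to ferry: f(cons)+1=g, e(vowel)+3=h, r(cons)+1=s, r(cons)+1=s, y(cons)+1=z.

ghssz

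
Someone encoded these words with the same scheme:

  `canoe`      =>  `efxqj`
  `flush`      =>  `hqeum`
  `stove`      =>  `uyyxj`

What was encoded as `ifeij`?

gauge

Shifts by position in canoe: pos 0: c→e (+2), pos 1: a→f (+5), pos 2: n→x (+10), pos 3: o→q (+2), pos 4: e→j (+5) — repeating every 3. It's a Vigenère-style cipher with numeric key [2,5,10]: position i shifts by key[i mod 3].
Undoing it on ifeij: i−2=g, f−5=a, e−10=u, i−2=g, j−5=e.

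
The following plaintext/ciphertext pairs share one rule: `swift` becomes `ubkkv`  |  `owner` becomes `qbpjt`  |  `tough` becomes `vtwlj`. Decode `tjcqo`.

realm

Shifts by position in swift: pos 0: s→u (+2), pos 1: w→b (+5), pos 2: i→k (+2), pos 3: f→k (+5) — repeating every 2. It's a Vigenère-style cipher with numeric key [2,5]: position i shifts by key[i mod 2].
Reversing it on tjcqo: t−2=r, j−5=e, c−2=a, q−5=l, o−2=m.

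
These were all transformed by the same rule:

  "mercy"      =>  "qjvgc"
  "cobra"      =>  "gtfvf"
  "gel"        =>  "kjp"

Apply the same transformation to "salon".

The shift depends on letter class: consonant m→q is +4, but vowel e→j is +5. Two shifts are in play — +5 for a/e/i/o/u, +4 for every other letter.
For salon: s(cons)+4=w, a(vowel)+5=f, l(cons)+4=p, o(vowel)+5=t, n(cons)+4=r.

wfptr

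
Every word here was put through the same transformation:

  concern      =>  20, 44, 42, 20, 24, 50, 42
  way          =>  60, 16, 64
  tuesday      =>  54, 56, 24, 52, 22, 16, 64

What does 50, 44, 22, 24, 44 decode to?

c(#3)→20 and o(#15)→44: differences scale by 2, so n = 2·pos + 14. Each letter becomes 2×(its alphabet position, a=1..z=26) + 14.
Decoding 50, 44, 22, 24, 44: 50→(50−14)÷2=18=r, 44→(44−14)÷2=15=o, 22→(22−14)÷2=4=d, 24→(24−14)÷2=5=e, 44→(44−14)÷2=15=o.

rodeo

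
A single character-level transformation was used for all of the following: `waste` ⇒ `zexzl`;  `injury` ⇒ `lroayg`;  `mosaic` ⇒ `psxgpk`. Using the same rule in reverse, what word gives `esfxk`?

Each letter shifts forward by (position + 3), i.e. 3, 4, 5, … — the shift grows by one for each successive letter.
Reversing it on esfxk: e−3=b, s−4=o, f−5=a, x−6=r, k−7=d.

board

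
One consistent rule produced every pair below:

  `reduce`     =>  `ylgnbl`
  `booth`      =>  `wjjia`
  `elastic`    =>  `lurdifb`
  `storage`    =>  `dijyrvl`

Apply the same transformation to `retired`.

ylifylg

r(17)→y(24) and e(4)→l(11) fit y≡5x+17 (mod 26); the inverse of 5 mod 26 is 21. This is an affine cipher: with a=0,…,z=25, each position x becomes (5x+17) mod 26.
For retired: r(17)→5·17+17≡24=y; e(4)→5·4+17≡11=l; t(19)→5·19+17≡8=i; i(8)→5·8+17≡5=f; r(17)→5·17+17≡24=y; e(4)→5·4+17≡11=l; d(3)→5·3+17≡6=g (all mod 26).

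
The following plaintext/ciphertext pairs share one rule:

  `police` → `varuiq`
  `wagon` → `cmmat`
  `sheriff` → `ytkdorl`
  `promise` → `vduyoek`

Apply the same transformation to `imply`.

oyvxe

Shifts by position in police: pos 0: p→v (+6), pos 1: o→a (+12), pos 2: l→r (+6), pos 3: i→u (+12) — repeating every 2. A repeating key of period 2 is used — shifts +6, +12 over and over.
Applying it to imply: i+6=o, m+12=y, p+6=v, l+12=x, y+6=e.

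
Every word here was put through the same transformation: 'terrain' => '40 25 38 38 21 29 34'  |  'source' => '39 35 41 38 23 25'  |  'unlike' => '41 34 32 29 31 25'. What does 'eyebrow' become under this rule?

25 45 25 22 38 35 43

t is letter #20 and maps to 40: an offset of 20. Letters become their 1-based position plus 20 (so a→21, b→22, …).
For eyebrow: e=5→25, y=25→45, e=5→25, b=2→22, r=18→38, o=15→35, w=23→43.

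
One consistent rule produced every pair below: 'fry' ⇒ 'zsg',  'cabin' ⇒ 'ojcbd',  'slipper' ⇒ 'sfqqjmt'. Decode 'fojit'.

The output letters match the input read backwards, each shifted +1: fry reversed is yrf. Read the word backwards and shift each letter +1.
Reversing it on fojit: shift back: f−1=e, o−1=n, j−1=i, i−1=h, t−1=s → enihs; then reverse → shine.

shine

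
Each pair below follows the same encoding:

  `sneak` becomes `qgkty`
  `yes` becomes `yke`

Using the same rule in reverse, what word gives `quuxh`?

brook

The output letters match the input read backwards, each shifted +6: sneak reversed is kaens. Two steps: reverse the string, then apply a Caesar shift of +6.
Undoing it on quuxh: shift back: q−6=k, u−6=o, u−6=o, x−6=r, h−6=b → koorb; then reverse → brook.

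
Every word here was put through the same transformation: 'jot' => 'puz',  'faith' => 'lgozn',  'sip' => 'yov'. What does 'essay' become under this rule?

kyyge

This is a Caesar cipher with shift 6.
On essay: e+6=k, s+6=y, s+6=y, a+6=g, y+6=e.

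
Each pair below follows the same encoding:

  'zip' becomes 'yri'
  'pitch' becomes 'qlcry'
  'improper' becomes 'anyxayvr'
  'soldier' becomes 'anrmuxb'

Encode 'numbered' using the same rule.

mnankvdw

Read the word backwards and shift each letter +9.
For numbered: reverse → derebmun; then shift: d+9=m, e+9=n, r+9=a, e+9=n, b+9=k, m+9=v, u+9=d, n+9=w.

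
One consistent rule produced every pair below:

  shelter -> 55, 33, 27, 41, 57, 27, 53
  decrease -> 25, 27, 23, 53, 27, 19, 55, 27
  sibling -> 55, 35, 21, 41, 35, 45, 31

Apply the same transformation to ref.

s(#19)→55 and h(#8)→33: differences scale by 2, so n = 2·pos + 17. With a=1..z=26, the number is 2·pos + 17.
On ref: r=18→53, e=5→27, f=6→29.

53, 27, 29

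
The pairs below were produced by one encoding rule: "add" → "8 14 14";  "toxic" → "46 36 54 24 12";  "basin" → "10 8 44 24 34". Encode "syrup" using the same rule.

a(#1)→8 and d(#4)→14: differences scale by 2, so n = 2·pos + 6. Each letter becomes 2×(its alphabet position, a=1..z=26) + 6.
Applying it to syrup: s=19→44, y=25→56, r=18→42, u=21→48, p=16→38.

44 56 42 48 38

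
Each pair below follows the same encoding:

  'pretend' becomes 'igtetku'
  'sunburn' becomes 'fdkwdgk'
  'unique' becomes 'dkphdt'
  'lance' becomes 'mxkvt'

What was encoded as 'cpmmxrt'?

village

p(15)→i(8) and r(17)→g(6) fit y≡25x+23 (mod 26); the inverse of 25 mod 26 is 25. Each letter's alphabet position (a=0..z=25) is mapped through 25·x+23 mod 26 — an affine cipher.
Decoding cpmmxrt: c(2)→25·(2−23)≡21=v; p(15)→25·(15−23)≡8=i; m(12)→25·(12−23)≡11=l; m(12)→25·(12−23)≡11=l; x(23)→25·(23−23)≡0=a; r(17)→25·(17−23)≡6=g; t(19)→25·(19−23)≡4=e (all mod 26).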